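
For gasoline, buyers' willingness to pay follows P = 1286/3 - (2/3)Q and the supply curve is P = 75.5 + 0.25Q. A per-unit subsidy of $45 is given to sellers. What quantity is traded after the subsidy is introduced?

Pre-subsidy: 1286/3 - (2/3)Q = 75.5 + 0.25Q gives Q* = 4238/11 and P* = 1890/11.
With the subsidy, sellers receive Ps = Pb + 45 for each unit, where Pb is the price buyers pay.
On the curves, Pb = 1286/3 - (2/3)Q and Ps = 75.5 + 0.25Q; the wedge Ps − Pb = 45 gives 75.5 + 0.25Q − (1286/3 - (2/3)Q) = 45, so Q' = 4778/11.
Then Pb = 1286/3 − (2/3)·(4778/11) = 1530/11 and Ps = 75.5 + 0.25·(4778/11) = 2025/11.

Q' = 4778/11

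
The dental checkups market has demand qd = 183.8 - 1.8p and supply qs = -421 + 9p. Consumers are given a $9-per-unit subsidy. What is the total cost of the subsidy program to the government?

Pre-subsidy: 183.8 - 1.8p = -421 + 9p gives p* = 56, q* = 83.
With the rebate, buyers effectively pay pb = ps − 9, where ps is the price sellers receive.
Demand in terms of ps becomes qd = 183.8 − 1.8(ps − 9) = 200 - 1.8ps. Setting this equal to supply: 200 - 1.8ps = -421 + 9ps, so ps = 57.5.
Buyers pay pb = 57.5 − 9 = 48.5; q' = -421 + 9·57.5 = 96.5.
Government outlay = subsidy × quantity = 9 × 96.5 = 868.5.

Government cost = $868.5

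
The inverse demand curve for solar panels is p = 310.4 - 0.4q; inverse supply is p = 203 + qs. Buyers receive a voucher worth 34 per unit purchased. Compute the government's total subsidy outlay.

Pre-subsidy: 310.4 - 0.4q = 203 + q gives q* = 537/7 and p* = 1958/7.
With the rebate, buyers effectively pay pb = ps − 34, where ps is the price sellers receive.
On the curves, pb = 310.4 - 0.4q and ps = 203 + q; the wedge ps − pb = 34 gives 203 + q − (310.4 - 0.4q) = 34, so q' = 101.
Then pb = 310.4 − 0.4·101 = 270 and ps = 203 + 1·101 = 304.
Government outlay = subsidy × quantity = 34 × 101 = 3434.

Government cost = 3434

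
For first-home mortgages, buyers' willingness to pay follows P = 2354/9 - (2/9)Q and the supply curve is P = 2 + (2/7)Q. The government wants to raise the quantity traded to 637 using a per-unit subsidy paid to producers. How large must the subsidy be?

At Q = 637, from the demand curve buyers pay Pb = 2354/9 − (2/9)·637 = 120; from the supply curve sellers need Ps = 2 + (2/7)·637 = 184.
The subsidy must fill the gap: s = Ps − Pb = 184 − 120 = 64.

Required subsidy s = 64 per unit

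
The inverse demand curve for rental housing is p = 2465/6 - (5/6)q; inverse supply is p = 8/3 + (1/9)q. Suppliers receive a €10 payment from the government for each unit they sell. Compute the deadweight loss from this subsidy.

Pre-subsidy: 2465/6 - (5/6)q = 8/3 + (1/9)q gives q* = 7347/17 and p* = 2585/51.
With the subsidy, sellers receive ps = pb + 10 for each unit, where pb is the price buyers pay.
On the curves, pb = 2465/6 - (5/6)q and ps = 8/3 + (1/9)q; the wedge ps − pb = 10 gives 8/3 + (1/9)q − (2465/6 - (5/6)q) = 10, so q' = 7527/17.
Then pb = 2465/6 − (5/6)·(7527/17) = 2135/51 and ps = 8/3 + (1/9)·(7527/17) = 2645/51.
The subsidy expands output by 7527/17 − 7347/17 = 180/17 past the efficient level; on those units the gap between marginal cost and willingness to pay runs from 0 up to 10.
DWL = ½ × 10 × 180/17 = 900/17.

Deadweight loss = 900/17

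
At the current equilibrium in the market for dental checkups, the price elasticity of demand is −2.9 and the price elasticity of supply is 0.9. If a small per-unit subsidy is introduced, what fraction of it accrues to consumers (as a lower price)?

Consumer share = 9/38

For a small subsidy around the equilibrium, the benefit split depends on the relative slopes, which at a point are proportional to the elasticities.
Buyer share = εs/(εs + |εd|) = 0.9/(0.9 + 2.9) = 9/38; seller share = |εd|/(εs + |εd|) = 29/38.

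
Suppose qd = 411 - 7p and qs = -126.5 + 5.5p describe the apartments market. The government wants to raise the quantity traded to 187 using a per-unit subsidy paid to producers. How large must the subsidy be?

At q = 187, invert demand for the buyer price: pb = (411 − 187)/7 = 32; invert supply for the seller price: ps = (187 − (-126.5))/5.5 = 57.
The subsidy must fill the gap: s = ps − pb = 57 − 32 = 25.

Required subsidy s = 25 per unit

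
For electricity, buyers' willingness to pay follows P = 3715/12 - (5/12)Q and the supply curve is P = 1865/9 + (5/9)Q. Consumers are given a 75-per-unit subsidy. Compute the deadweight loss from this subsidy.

Pre-subsidy: 3715/12 - (5/12)Q = 1865/9 + (5/9)Q gives Q* = 737/7 and P* = 1860/7.
With the rebate, buyers effectively pay Pb = Ps − 75, where Ps is the price sellers receive.
On the curves, Pb = 3715/12 - (5/12)Q and Ps = 1865/9 + (5/9)Q; the wedge Ps − Pb = 75 gives 1865/9 + (5/9)Q − (3715/12 - (5/12)Q) = 75, so Q' = 1277/7.
Then Pb = 3715/12 − (5/12)·(1277/7) = 1635/7 and Ps = 1865/9 + (5/9)·(1277/7) = 2160/7.
The subsidy expands output by 1277/7 − 737/7 = 540/7 past the efficient level; on those units the gap between marginal cost and willingness to pay runs from 0 up to 75.
DWL = ½ × 75 × 540/7 = 20250/7.

Deadweight loss = 20250/7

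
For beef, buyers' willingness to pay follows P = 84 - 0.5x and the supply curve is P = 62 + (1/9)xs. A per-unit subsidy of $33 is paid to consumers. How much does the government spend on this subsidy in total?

Government cost = $2970

Pre-subsidy: 84 - 0.5x = 62 + (1/9)x gives x* = 36 and P* = 66.
With the rebate, buyers effectively pay Pb = Ps − 33, where Ps is the price sellers receive.
On the curves, Pb = 84 - 0.5x and Ps = 62 + (1/9)x; the wedge Ps − Pb = 33 gives 62 + (1/9)x − (84 - 0.5x) = 33, so x' = 90.
Then Pb = 84 − 0.5·90 = 39 and Ps = 62 + (1/9)·90 = 72.
Government outlay = subsidy × quantity = 33 × 90 = 2970.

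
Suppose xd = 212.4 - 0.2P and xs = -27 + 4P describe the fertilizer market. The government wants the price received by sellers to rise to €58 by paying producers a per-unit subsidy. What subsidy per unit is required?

At a seller price of 58, quantity supplied is -27 + 4·58 = 205.
Buyers absorb 205 only when they pay Pb with 212.4 − 0.2·Pb = 205, i.e. Pb = 37.
s = Ps − Pb = 58 − 37 = 21.

Required subsidy s = €21 per unit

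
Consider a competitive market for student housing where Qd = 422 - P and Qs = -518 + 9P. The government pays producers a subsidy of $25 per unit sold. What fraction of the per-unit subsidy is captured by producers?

Pre-subsidy: 422 - P = -518 + 9P gives P* = 94, Q* = 328.
With the subsidy, sellers receive Ps = Pb + 25 for each unit, where Pb is the price buyers pay.
Supply in terms of Pb becomes Qs = -518 + 9(Pb + 25) = -293 + 9Pb. Setting this equal to demand: 422 - Pb = -293 + 9Pb, so Pb = 71.5.
Sellers receive Ps = 71.5 + 25 = 96.5; Q' = 422 − 1·71.5 = 350.5.
Buyers' price falls by P* − Pb = 94 − 71.5 = 22.5; sellers' price rises by Ps − P* = 96.5 − 94 = 2.5.
So producers capture 2.5/25 = 0.1 of each unit of subsidy.

Producer share = 0.1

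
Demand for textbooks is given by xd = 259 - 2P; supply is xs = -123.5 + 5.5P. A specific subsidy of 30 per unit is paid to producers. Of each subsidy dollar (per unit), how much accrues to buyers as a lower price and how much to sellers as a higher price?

Buyers gain 22 per unit; sellers gain 8 per unit

Pre-subsidy: 259 - 2P = -123.5 + 5.5P gives P* = 51, x* = 157.
With the subsidy, sellers receive Ps = Pb + 30 for each unit, where Pb is the price buyers pay.
Supply in terms of Pb becomes xs = -123.5 + 5.5(Pb + 30) = 41.5 + 5.5Pb. Setting this equal to demand: 259 - 2Pb = 41.5 + 5.5Pb, so Pb = 29.
Sellers receive Ps = 29 + 30 = 59; x' = 259 − 2·29 = 201.
Buyers' price falls by P* − Pb = 51 − 29 = 22; sellers' price rises by Ps − P* = 59 − 51 = 8.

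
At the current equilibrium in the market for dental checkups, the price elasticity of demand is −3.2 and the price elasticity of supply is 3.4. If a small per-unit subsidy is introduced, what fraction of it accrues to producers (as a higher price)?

For a small subsidy around the equilibrium, the benefit split depends on the relative slopes, which at a point are proportional to the elasticities.
Buyer share = εs/(εs + |εd|) = 3.4/(3.4 + 3.2) = 17/33; seller share = |εd|/(εs + |εd|) = 16/33.
So producers capture 16/33 of the subsidy.

Producer share = 16/33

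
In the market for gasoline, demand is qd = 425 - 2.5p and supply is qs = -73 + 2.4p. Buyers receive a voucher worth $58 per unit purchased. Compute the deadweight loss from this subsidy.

Deadweight loss = 100920/49

Pre-subsidy: 425 - 2.5p = -73 + 2.4p gives p* = 4980/49, q* = 8375/49.
With the rebate, buyers effectively pay pb = ps − 58, where ps is the price sellers receive.
Demand in terms of ps becomes qd = 425 − 2.5(ps − 58) = 570 - 2.5ps. Setting this equal to supply: 570 - 2.5ps = -73 + 2.4ps, so ps = 6430/49.
Buyers pay pb = 6430/49 − 58 = 3588/49; q' = -73 + 2.4·(6430/49) = 11855/49.
The subsidy expands output by 11855/49 − 8375/49 = 3480/49 past the efficient level; on those units the gap between marginal cost and willingness to pay runs from 0 up to 58.
DWL = ½ × 58 × 3480/49 = 100920/49.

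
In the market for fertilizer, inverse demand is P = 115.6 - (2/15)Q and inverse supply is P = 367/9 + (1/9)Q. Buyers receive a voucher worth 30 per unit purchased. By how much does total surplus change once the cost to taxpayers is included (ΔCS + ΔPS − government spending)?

Net change in total surplus = -20250/11

Pre-subsidy: 115.6 - (2/15)Q = 367/9 + (1/9)Q gives Q* = 3367/11 and P* = 2468/33.
With the rebate, buyers effectively pay Pb = Ps − 30, where Ps is the price sellers receive.
On the curves, Pb = 115.6 - (2/15)Q and Ps = 367/9 + (1/9)Q; the wedge Ps − Pb = 30 gives 367/9 + (1/9)Q − (115.6 - (2/15)Q) = 30, so Q' = 4717/11.
Then Pb = 115.6 − (2/15)·(4717/11) = 1928/33 and Ps = 367/9 + (1/9)·(4717/11) = 2918/33.
ΔCS = ½(3367/11 + 4717/11)(2468/33 − 1928/33) = 727560/121; ΔPS = ½(3367/11 + 4717/11)(2918/33 − 2468/33) = 606300/121.
Government spending = 30 × 4717/11 = 141510/11.
Net change = 727560/121 + 606300/121 − 141510/11 = -20250/11. The loss equals the DWL triangle ½·30·1350/11.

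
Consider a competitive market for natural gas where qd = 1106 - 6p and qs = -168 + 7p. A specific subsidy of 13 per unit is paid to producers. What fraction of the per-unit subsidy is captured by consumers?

Pre-subsidy: 1106 - 6p = -168 + 7p gives p* = 98, q* = 518.
With the subsidy, sellers receive ps = pb + 13 for each unit, where pb is the price buyers pay.
Supply in terms of pb becomes qs = -168 + 7(pb + 13) = -77 + 7pb. Setting this equal to demand: 1106 - 6pb = -77 + 7pb, so pb = 91.
Sellers receive ps = 91 + 13 = 104; q' = 1106 − 6·91 = 560.
Buyers' price falls by p* − pb = 98 − 91 = 7; sellers' price rises by ps − p* = 104 − 98 = 6.
So consumers capture 7/13 = 7/13 of each unit of subsidy.

Consumer share = 7/13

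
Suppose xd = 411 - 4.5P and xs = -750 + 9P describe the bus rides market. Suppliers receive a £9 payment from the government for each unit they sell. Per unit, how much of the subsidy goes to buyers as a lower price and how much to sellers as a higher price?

Buyers gain £6 per unit; sellers gain £3 per unit

Pre-subsidy: 411 - 4.5P = -750 + 9P gives P* = 86, x* = 24.
With the subsidy, sellers receive Ps = Pb + 9 for each unit, where Pb is the price buyers pay.
Supply in terms of Pb becomes xs = -750 + 9(Pb + 9) = -669 + 9Pb. Setting this equal to demand: 411 - 4.5Pb = -669 + 9Pb, so Pb = 80.
Sellers receive Ps = 80 + 9 = 89; x' = 411 − 4.5·80 = 51.
Buyers' price falls by P* − Pb = 86 − 80 = 6; sellers' price rises by Ps − P* = 89 − 86 = 3.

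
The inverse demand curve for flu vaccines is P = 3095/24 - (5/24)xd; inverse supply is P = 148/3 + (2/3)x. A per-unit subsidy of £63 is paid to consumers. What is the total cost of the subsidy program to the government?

Pre-subsidy: 3095/24 - (5/24)x = 148/3 + (2/3)x gives x* = 91 and P* = 110.
With the rebate, buyers effectively pay Pb = Ps − 63, where Ps is the price sellers receive.
On the curves, Pb = 3095/24 - (5/24)x and Ps = 148/3 + (2/3)x; the wedge Ps − Pb = 63 gives 148/3 + (2/3)x − (3095/24 - (5/24)x) = 63, so x' = 163.
Then Pb = 3095/24 − (5/24)·163 = 95 and Ps = 148/3 + (2/3)·163 = 158.
Government outlay = subsidy × quantity = 63 × 163 = 10269.

Government cost = £10269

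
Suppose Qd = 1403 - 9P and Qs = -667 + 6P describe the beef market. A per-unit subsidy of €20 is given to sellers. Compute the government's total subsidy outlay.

Government cost = €4660

Pre-subsidy: 1403 - 9P = -667 + 6P gives P* = 138, Q* = 161.
With the subsidy, sellers receive Ps = Pb + 20 for each unit, where Pb is the price buyers pay.
Supply in terms of Pb becomes Qs = -667 + 6(Pb + 20) = -547 + 6Pb. Setting this equal to demand: 1403 - 9Pb = -547 + 6Pb, so Pb = 130.
Sellers receive Ps = 130 + 20 = 150; Q' = 1403 − 9·130 = 233.
Government outlay = subsidy × quantity = 20 × 233 = 4660.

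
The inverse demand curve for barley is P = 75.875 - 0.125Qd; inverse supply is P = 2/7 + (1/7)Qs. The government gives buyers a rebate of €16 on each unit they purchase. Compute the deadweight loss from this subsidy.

Deadweight loss = 7168/15

Pre-subsidy: 75.875 - 0.125Q = 2/7 + (1/7)Q gives Q* = 282.2 and P* = 40.6.
With the rebate, buyers effectively pay Pb = Ps − 16, where Ps is the price sellers receive.
On the curves, Pb = 75.875 - 0.125Q and Ps = 2/7 + (1/7)Q; the wedge Ps − Pb = 16 gives 2/7 + (1/7)Q − (75.875 - 0.125Q) = 16, so Q' = 5129/15.
Then Pb = 75.875 − 0.125·(5129/15) = 497/15 and Ps = 2/7 + (1/7)·(5129/15) = 737/15.
The subsidy expands output by 5129/15 − 282.2 = 896/15 past the efficient level; on those units the gap between marginal cost and willingness to pay runs from 0 up to 16.
DWL = ½ × 16 × 896/15 = 7168/15.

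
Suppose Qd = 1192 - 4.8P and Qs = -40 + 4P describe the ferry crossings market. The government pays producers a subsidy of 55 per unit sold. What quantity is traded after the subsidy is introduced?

Pre-subsidy: 1192 - 4.8P = -40 + 4P gives P* = 140, Q* = 520.
With the subsidy, sellers receive Ps = Pb + 55 for each unit, where Pb is the price buyers pay.
Supply in terms of Pb becomes Qs = -40 + 4(Pb + 55) = 180 + 4Pb. Setting this equal to demand: 1192 - 4.8Pb = 180 + 4Pb, so Pb = 115.
Sellers receive Ps = 115 + 55 = 170; Q' = 1192 − 4.8·115 = 640.

Q' = 640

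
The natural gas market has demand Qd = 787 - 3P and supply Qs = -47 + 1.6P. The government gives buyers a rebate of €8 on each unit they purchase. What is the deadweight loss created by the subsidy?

Deadweight loss = 768/23

Pre-subsidy: 787 - 3P = -47 + 1.6P gives P* = 4170/23, Q* = 5591/23.
With the rebate, buyers effectively pay Pb = Ps − 8, where Ps is the price sellers receive.
Demand in terms of Ps becomes Qd = 787 − 3(Ps − 8) = 811 - 3Ps. Setting this equal to supply: 811 - 3Ps = -47 + 1.6Ps, so Ps = 4290/23.
Buyers pay Pb = 4290/23 − 8 = 4106/23; Q' = -47 + 1.6·(4290/23) = 5783/23.
The subsidy expands output by 5783/23 − 5591/23 = 192/23 past the efficient level; on those units the gap between marginal cost and willingness to pay runs from 0 up to 8.
DWL = ½ × 8 × 192/23 = 768/23.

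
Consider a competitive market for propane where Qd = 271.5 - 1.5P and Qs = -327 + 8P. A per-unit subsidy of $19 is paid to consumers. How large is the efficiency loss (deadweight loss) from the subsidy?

Deadweight loss = $228

Pre-subsidy: 271.5 - 1.5P = -327 + 8P gives P* = 63, Q* = 177.
With the rebate, buyers effectively pay Pb = Ps − 19, where Ps is the price sellers receive.
Demand in terms of Ps becomes Qd = 271.5 − 1.5(Ps − 19) = 300 - 1.5Ps. Setting this equal to supply: 300 - 1.5Ps = -327 + 8Ps, so Ps = 66.
Buyers pay Pb = 66 − 19 = 47; Q' = -327 + 8·66 = 201.
The subsidy expands output by 201 − 177 = 24 past the efficient level; on those units the gap between marginal cost and willingness to pay runs from 0 up to 19.
DWL = ½ × 19 × 24 = 228.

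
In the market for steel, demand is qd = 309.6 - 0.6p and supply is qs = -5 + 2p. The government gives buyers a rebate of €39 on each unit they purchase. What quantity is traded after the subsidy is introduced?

Pre-subsidy: 309.6 - 0.6p = -5 + 2p gives p* = 121, q* = 237.
With the rebate, buyers effectively pay pb = ps − 39, where ps is the price sellers receive.
Demand in terms of ps becomes qd = 309.6 − 0.6(ps − 39) = 333 - 0.6ps. Setting this equal to supply: 333 - 0.6ps = -5 + 2ps, so ps = 130.
Buyers pay pb = 130 − 39 = 91; q' = -5 + 2·130 = 255.

q' = 255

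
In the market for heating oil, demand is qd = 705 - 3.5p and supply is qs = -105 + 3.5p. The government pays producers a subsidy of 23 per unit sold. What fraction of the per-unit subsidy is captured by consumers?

Consumer share = 0.5

Pre-subsidy: 705 - 3.5p = -105 + 3.5p gives p* = 810/7, q* = 300.
With the subsidy, sellers receive ps = pb + 23 for each unit, where pb is the price buyers pay.
Supply in terms of pb becomes qs = -105 + 3.5(pb + 23) = -24.5 + 3.5pb. Setting this equal to demand: 705 - 3.5pb = -24.5 + 3.5pb, so pb = 1459/14.
Sellers receive ps = 1459/14 + 23 = 1781/14; q' = 705 − 3.5·(1459/14) = 340.25.
Buyers' price falls by p* − pb = 810/7 − 1459/14 = 11.5; sellers' price rises by ps − p* = 1781/14 − 810/7 = 11.5.
So consumers capture 11.5/23 = 0.5 of each unit of subsidy.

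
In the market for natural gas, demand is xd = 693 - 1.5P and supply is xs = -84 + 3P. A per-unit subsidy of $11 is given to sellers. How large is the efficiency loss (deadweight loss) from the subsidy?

Deadweight loss = $60.5

Pre-subsidy: 693 - 1.5P = -84 + 3P gives P* = 518/3, x* = 434.
With the subsidy, sellers receive Ps = Pb + 11 for each unit, where Pb is the price buyers pay.
Supply in terms of Pb becomes xs = -84 + 3(Pb + 11) = -51 + 3Pb. Setting this equal to demand: 693 - 1.5Pb = -51 + 3Pb, so Pb = 496/3.
Sellers receive Ps = 496/3 + 11 = 529/3; x' = 693 − 1.5·(496/3) = 445.
The subsidy expands output by 445 − 434 = 11 past the efficient level; on those units the gap between marginal cost and willingness to pay runs from 0 up to 11.
DWL = ½ × 11 × 11 = 60.5.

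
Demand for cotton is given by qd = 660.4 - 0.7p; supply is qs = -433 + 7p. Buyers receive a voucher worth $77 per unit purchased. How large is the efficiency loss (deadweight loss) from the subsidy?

Pre-subsidy: 660.4 - 0.7p = -433 + 7p gives p* = 142, q* = 561.
With the rebate, buyers effectively pay pb = ps − 77, where ps is the price sellers receive.
Demand in terms of ps becomes qd = 660.4 − 0.7(ps − 77) = 714.3 - 0.7ps. Setting this equal to supply: 714.3 - 0.7ps = -433 + 7ps, so ps = 149.
Buyers pay pb = 149 − 77 = 72; q' = -433 + 7·149 = 610.
The subsidy expands output by 610 − 561 = 49 past the efficient level; on those units the gap between marginal cost and willingness to pay runs from 0 up to 77.
DWL = ½ × 77 × 49 = 1886.5.

Deadweight loss = $1886.5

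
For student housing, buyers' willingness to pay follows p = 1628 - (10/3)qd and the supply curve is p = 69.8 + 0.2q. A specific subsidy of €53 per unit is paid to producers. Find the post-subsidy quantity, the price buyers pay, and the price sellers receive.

Pre-subsidy: 1628 - (10/3)q = 69.8 + 0.2q gives q* = 441 and p* = 158.
With the subsidy, sellers receive ps = pb + 53 for each unit, where pb is the price buyers pay.
On the curves, pb = 1628 - (10/3)q and ps = 69.8 + 0.2q; the wedge ps − pb = 53 gives 69.8 + 0.2q − (1628 - (10/3)q) = 53, so q' = 456.
Then pb = 1628 − (10/3)·456 = 108 and ps = 69.8 + 0.2·456 = 161.

q' = 456; buyers pay €108; sellers receive €161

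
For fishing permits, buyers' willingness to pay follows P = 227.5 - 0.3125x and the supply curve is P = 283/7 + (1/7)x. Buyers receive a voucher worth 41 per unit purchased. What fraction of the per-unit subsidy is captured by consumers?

Consumer share = 35/51

Pre-subsidy: 227.5 - 0.3125x = 283/7 + (1/7)x gives x* = 6984/17 and P* = 1685/17.
With the rebate, buyers effectively pay Pb = Ps − 41, where Ps is the price sellers receive.
On the curves, Pb = 227.5 - 0.3125x and Ps = 283/7 + (1/7)x; the wedge Ps − Pb = 41 gives 283/7 + (1/7)x − (227.5 - 0.3125x) = 41, so x' = 25544/51.
Then Pb = 227.5 − 0.3125·(25544/51) = 3620/51 and Ps = 283/7 + (1/7)·(25544/51) = 5711/51.
Buyers' price falls by P* − Pb = 1685/17 − 3620/51 = 1435/51; sellers' price rises by Ps − P* = 5711/51 − 1685/17 = 656/51.
So consumers capture (1435/51)/41 = 35/51 of each unit of subsidy.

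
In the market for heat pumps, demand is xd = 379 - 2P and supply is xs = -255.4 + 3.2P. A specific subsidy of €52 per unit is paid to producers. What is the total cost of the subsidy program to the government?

Government cost = €10348

Pre-subsidy: 379 - 2P = -255.4 + 3.2P gives P* = 122, x* = 135.
With the subsidy, sellers receive Ps = Pb + 52 for each unit, where Pb is the price buyers pay.
Supply in terms of Pb becomes xs = -255.4 + 3.2(Pb + 52) = -89 + 3.2Pb. Setting this equal to demand: 379 - 2Pb = -89 + 3.2Pb, so Pb = 90.
Sellers receive Ps = 90 + 52 = 142; x' = 379 − 2·90 = 199.
Government outlay = subsidy × quantity = 52 × 199 = 10348.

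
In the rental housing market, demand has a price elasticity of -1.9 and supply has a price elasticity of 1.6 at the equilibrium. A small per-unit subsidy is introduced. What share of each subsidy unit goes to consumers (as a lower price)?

Consumer share = 16/35

For a small subsidy around the equilibrium, the benefit split depends on the relative slopes, which at a point are proportional to the elasticities.
Buyer share = εs/(εs + |εd|) = 1.6/(1.6 + 1.9) = 16/35; seller share = |εd|/(εs + |εd|) = 19/35.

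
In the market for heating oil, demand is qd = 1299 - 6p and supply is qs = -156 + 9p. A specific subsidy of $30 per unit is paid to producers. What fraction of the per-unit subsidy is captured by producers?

Pre-subsidy: 1299 - 6p = -156 + 9p gives p* = 97, q* = 717.
With the subsidy, sellers receive ps = pb + 30 for each unit, where pb is the price buyers pay.
Supply in terms of pb becomes qs = -156 + 9(pb + 30) = 114 + 9pb. Setting this equal to demand: 1299 - 6pb = 114 + 9pb, so pb = 79.
Sellers receive ps = 79 + 30 = 109; q' = 1299 − 6·79 = 825.
Buyers' price falls by p* − pb = 97 − 79 = 18; sellers' price rises by ps − p* = 109 − 97 = 12.
So producers capture 12/30 = 0.4 of each unit of subsidy.

Producer share = 0.4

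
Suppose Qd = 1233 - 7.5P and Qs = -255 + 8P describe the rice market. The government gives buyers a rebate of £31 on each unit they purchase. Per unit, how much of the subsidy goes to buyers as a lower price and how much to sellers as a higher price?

Pre-subsidy: 1233 - 7.5P = -255 + 8P gives P* = 96, Q* = 513.
With the rebate, buyers effectively pay Pb = Ps − 31, where Ps is the price sellers receive.
Demand in terms of Ps becomes Qd = 1233 − 7.5(Ps − 31) = 1465.5 - 7.5Ps. Setting this equal to supply: 1465.5 - 7.5Ps = -255 + 8Ps, so Ps = 111.
Buyers pay Pb = 111 − 31 = 80; Q' = -255 + 8·111 = 633.
Buyers' price falls by P* − Pb = 96 − 80 = 16; sellers' price rises by Ps − P* = 111 − 96 = 15.

Buyers gain £16 per unit; sellers gain £15 per unit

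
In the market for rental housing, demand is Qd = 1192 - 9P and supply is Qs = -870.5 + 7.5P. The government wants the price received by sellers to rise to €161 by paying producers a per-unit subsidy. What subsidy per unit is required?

At a seller price of 161, quantity supplied is -870.5 + 7.5·161 = 337.
Buyers absorb 337 only when they pay Pb with 1192 − 9·Pb = 337, i.e. Pb = 95.
s = Ps − Pb = 161 − 95 = 66.

Required subsidy s = €66 per unit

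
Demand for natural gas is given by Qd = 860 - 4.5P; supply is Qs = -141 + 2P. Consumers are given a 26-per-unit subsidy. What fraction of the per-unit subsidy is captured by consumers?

Consumer share = 4/13

Pre-subsidy: 860 - 4.5P = -141 + 2P gives P* = 154, Q* = 167.
With the rebate, buyers effectively pay Pb = Ps − 26, where Ps is the price sellers receive.
Demand in terms of Ps becomes Qd = 860 − 4.5(Ps − 26) = 977 - 4.5Ps. Setting this equal to supply: 977 - 4.5Ps = -141 + 2Ps, so Ps = 172.
Buyers pay Pb = 172 − 26 = 146; Q' = -141 + 2·172 = 203.
Buyers' price falls by P* − Pb = 154 − 146 = 8; sellers' price rises by Ps − P* = 172 − 154 = 18.
So consumers capture 8/26 = 4/13 of each unit of subsidy.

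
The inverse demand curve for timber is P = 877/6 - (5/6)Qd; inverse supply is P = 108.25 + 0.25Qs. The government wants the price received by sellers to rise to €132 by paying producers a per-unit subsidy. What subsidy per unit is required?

At a seller price of 132, quantity supplied is -433 + 4·132 = 95.
Buyers absorb 95 only when they pay Pb = 877/6 − (5/6)·95 = 67.
s = Ps − Pb = 132 − 67 = 65.

Required subsidy s = €65 per unit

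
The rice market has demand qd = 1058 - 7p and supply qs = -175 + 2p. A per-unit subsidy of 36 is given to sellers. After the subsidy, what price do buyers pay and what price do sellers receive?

Buyers pay 129; sellers receive 165

Pre-subsidy: 1058 - 7p = -175 + 2p gives p* = 137, q* = 99.
With the subsidy, sellers receive ps = pb + 36 for each unit, where pb is the price buyers pay.
Supply in terms of pb becomes qs = -175 + 2(pb + 36) = -103 + 2pb. Setting this equal to demand: 1058 - 7pb = -103 + 2pb, so pb = 129.
Sellers receive ps = 129 + 36 = 165; q' = 1058 − 7·129 = 155.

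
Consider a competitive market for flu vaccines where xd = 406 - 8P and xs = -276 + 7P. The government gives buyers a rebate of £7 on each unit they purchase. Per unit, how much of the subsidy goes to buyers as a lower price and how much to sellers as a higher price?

Pre-subsidy: 406 - 8P = -276 + 7P gives P* = 682/15, x* = 634/15.
With the rebate, buyers effectively pay Pb = Ps − 7, where Ps is the price sellers receive.
Demand in terms of Ps becomes xd = 406 − 8(Ps − 7) = 462 - 8Ps. Setting this equal to supply: 462 - 8Ps = -276 + 7Ps, so Ps = 49.2.
Buyers pay Pb = 49.2 − 7 = 42.2; x' = -276 + 7·49.2 = 68.4.
Buyers' price falls by P* − Pb = 682/15 − 42.2 = 49/15; sellers' price rises by Ps − P* = 49.2 − 682/15 = 56/15.

Buyers gain 49/15 per unit; sellers gain 56/15 per unit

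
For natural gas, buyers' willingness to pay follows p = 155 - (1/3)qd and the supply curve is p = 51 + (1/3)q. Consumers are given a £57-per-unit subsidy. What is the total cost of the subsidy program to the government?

Pre-subsidy: 155 - (1/3)q = 51 + (1/3)q gives q* = 156 and p* = 103.
With the rebate, buyers effectively pay pb = ps − 57, where ps is the price sellers receive.
On the curves, pb = 155 - (1/3)q and ps = 51 + (1/3)q; the wedge ps − pb = 57 gives 51 + (1/3)q − (155 - (1/3)q) = 57, so q' = 241.5.
Then pb = 155 − (1/3)·241.5 = 74.5 and ps = 51 + (1/3)·241.5 = 131.5.
Government outlay = subsidy × quantity = 57 × 241.5 = 13765.5.

Government cost = £13765.5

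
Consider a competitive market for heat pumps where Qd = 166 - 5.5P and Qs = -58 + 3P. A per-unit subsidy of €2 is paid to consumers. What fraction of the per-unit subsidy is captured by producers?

Producer share = 11/17

Pre-subsidy: 166 - 5.5P = -58 + 3P gives P* = 448/17, Q* = 358/17.
With the rebate, buyers effectively pay Pb = Ps − 2, where Ps is the price sellers receive.
Demand in terms of Ps becomes Qd = 166 − 5.5(Ps − 2) = 177 - 5.5Ps. Setting this equal to supply: 177 - 5.5Ps = -58 + 3Ps, so Ps = 470/17.
Buyers pay Pb = 470/17 − 2 = 436/17; Q' = -58 + 3·(470/17) = 424/17.
Buyers' price falls by P* − Pb = 448/17 − 436/17 = 12/17; sellers' price rises by Ps − P* = 470/17 − 448/17 = 22/17.
So producers capture (22/17)/2 = 11/17 of each unit of subsidy.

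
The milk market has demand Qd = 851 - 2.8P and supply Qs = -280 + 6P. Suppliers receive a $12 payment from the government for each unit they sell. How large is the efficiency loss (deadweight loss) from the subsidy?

Deadweight loss = 1512/11

Pre-subsidy: 851 - 2.8P = -280 + 6P gives P* = 5655/44, Q* = 10805/22.
With the subsidy, sellers receive Ps = Pb + 12 for each unit, where Pb is the price buyers pay.
Supply in terms of Pb becomes Qs = -280 + 6(Pb + 12) = -208 + 6Pb. Setting this equal to demand: 851 - 2.8Pb = -208 + 6Pb, so Pb = 5295/44.
Sellers receive Ps = 5295/44 + 12 = 5823/44; Q' = 851 − 2.8·(5295/44) = 11309/22.
The subsidy expands output by 11309/22 − 10805/22 = 252/11 past the efficient level; on those units the gap between marginal cost and willingness to pay runs from 0 up to 12.
DWL = ½ × 12 × 252/11 = 1512/11.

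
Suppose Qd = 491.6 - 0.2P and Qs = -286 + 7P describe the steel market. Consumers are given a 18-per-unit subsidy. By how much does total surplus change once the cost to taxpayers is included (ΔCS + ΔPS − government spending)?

Net change in total surplus = -31.5

Pre-subsidy: 491.6 - 0.2P = -286 + 7P gives P* = 108, Q* = 470.
With the rebate, buyers effectively pay Pb = Ps − 18, where Ps is the price sellers receive.
Demand in terms of Ps becomes Qd = 491.6 − 0.2(Ps − 18) = 495.2 - 0.2Ps. Setting this equal to supply: 495.2 - 0.2Ps = -286 + 7Ps, so Ps = 108.5.
Buyers pay Pb = 108.5 − 18 = 90.5; Q' = -286 + 7·108.5 = 473.5.
ΔCS = ½(470 + 473.5)(108 − 90.5) = 8255.625; ΔPS = ½(470 + 473.5)(108.5 − 108) = 235.875.
Government spending = 18 × 473.5 = 8523.
Net change = 8255.625 + 235.875 − 8523 = -31.5. The loss equals the DWL triangle ½·18·3.5.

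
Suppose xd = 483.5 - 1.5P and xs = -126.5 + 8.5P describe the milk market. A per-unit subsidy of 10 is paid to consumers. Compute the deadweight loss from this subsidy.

Deadweight loss = 63.75

Pre-subsidy: 483.5 - 1.5P = -126.5 + 8.5P gives P* = 61, x* = 392.
With the rebate, buyers effectively pay Pb = Ps − 10, where Ps is the price sellers receive.
Demand in terms of Ps becomes xd = 483.5 − 1.5(Ps − 10) = 498.5 - 1.5Ps. Setting this equal to supply: 498.5 - 1.5Ps = -126.5 + 8.5Ps, so Ps = 62.5.
Buyers pay Pb = 62.5 − 10 = 52.5; x' = -126.5 + 8.5·62.5 = 404.75.
The subsidy expands output by 404.75 − 392 = 12.75 past the efficient level; on those units the gap between marginal cost and willingness to pay runs from 0 up to 10.
DWL = ½ × 10 × 12.75 = 63.75.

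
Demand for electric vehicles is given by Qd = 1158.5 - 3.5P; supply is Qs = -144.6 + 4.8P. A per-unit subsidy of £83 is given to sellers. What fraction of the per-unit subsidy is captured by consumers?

Consumer share = 48/83

Pre-subsidy: 1158.5 - 3.5P = -144.6 + 4.8P gives P* = 157, Q* = 609.
With the subsidy, sellers receive Ps = Pb + 83 for each unit, where Pb is the price buyers pay.
Supply in terms of Pb becomes Qs = -144.6 + 4.8(Pb + 83) = 253.8 + 4.8Pb. Setting this equal to demand: 1158.5 - 3.5Pb = 253.8 + 4.8Pb, so Pb = 109.
Sellers receive Ps = 109 + 83 = 192; Q' = 1158.5 − 3.5·109 = 777.
Buyers' price falls by P* − Pb = 157 − 109 = 48; sellers' price rises by Ps − P* = 192 − 157 = 35.
So consumers capture 48/83 = 48/83 of each unit of subsidy.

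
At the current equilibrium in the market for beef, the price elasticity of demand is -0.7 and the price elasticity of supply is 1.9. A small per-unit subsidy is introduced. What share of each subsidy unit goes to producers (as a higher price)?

Producer share = 7/26

For a small subsidy around the equilibrium, the benefit split depends on the relative slopes, which at a point are proportional to the elasticities.
Buyer share = εs/(εs + |εd|) = 1.9/(1.9 + 0.7) = 19/26; seller share = |εd|/(εs + |εd|) = 7/26.
So producers capture 7/26 of the subsidy.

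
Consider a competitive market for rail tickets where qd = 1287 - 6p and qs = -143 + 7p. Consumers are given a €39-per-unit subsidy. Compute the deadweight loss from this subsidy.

Pre-subsidy: 1287 - 6p = -143 + 7p gives p* = 110, q* = 627.
With the rebate, buyers effectively pay pb = ps − 39, where ps is the price sellers receive.
Demand in terms of ps becomes qd = 1287 − 6(ps − 39) = 1521 - 6ps. Setting this equal to supply: 1521 - 6ps = -143 + 7ps, so ps = 128.
Buyers pay pb = 128 − 39 = 89; q' = -143 + 7·128 = 753.
The subsidy expands output by 753 − 627 = 126 past the efficient level; on those units the gap between marginal cost and willingness to pay runs from 0 up to 39.
DWL = ½ × 39 × 126 = 2457.

Deadweight loss = €2457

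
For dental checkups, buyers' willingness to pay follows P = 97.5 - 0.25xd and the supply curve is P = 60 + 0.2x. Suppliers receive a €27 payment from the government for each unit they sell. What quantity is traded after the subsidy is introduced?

x' = 430/3

Pre-subsidy: 97.5 - 0.25x = 60 + 0.2x gives x* = 250/3 and P* = 230/3.
With the subsidy, sellers receive Ps = Pb + 27 for each unit, where Pb is the price buyers pay.
On the curves, Pb = 97.5 - 0.25x and Ps = 60 + 0.2x; the wedge Ps − Pb = 27 gives 60 + 0.2x − (97.5 - 0.25x) = 27, so x' = 430/3.
Then Pb = 97.5 − 0.25·(430/3) = 185/3 and Ps = 60 + 0.2·(430/3) = 266/3.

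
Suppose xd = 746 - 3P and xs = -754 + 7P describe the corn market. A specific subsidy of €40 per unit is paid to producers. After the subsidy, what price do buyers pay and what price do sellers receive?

Buyers pay €122; sellers receive €162

Pre-subsidy: 746 - 3P = -754 + 7P gives P* = 150, x* = 296.
With the subsidy, sellers receive Ps = Pb + 40 for each unit, where Pb is the price buyers pay.
Supply in terms of Pb becomes xs = -754 + 7(Pb + 40) = -474 + 7Pb. Setting this equal to demand: 746 - 3Pb = -474 + 7Pb, so Pb = 122.
Sellers receive Ps = 122 + 40 = 162; x' = 746 − 3·122 = 380.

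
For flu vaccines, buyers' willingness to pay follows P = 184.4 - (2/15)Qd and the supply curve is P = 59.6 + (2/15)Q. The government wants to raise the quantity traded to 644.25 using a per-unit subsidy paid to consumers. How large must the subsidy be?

At Q = 644.25, from the demand curve buyers pay Pb = 184.4 − (2/15)·644.25 = 98.5; from the supply curve sellers need Ps = 59.6 + (2/15)·644.25 = 145.5.
The subsidy must fill the gap: s = Ps − Pb = 145.5 − 98.5 = 47.

Required subsidy s = 47 per unit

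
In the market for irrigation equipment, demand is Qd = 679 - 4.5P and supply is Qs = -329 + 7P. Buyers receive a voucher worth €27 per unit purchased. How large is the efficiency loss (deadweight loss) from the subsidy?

Pre-subsidy: 679 - 4.5P = -329 + 7P gives P* = 2016/23, Q* = 6545/23.
With the rebate, buyers effectively pay Pb = Ps − 27, where Ps is the price sellers receive.
Demand in terms of Ps becomes Qd = 679 − 4.5(Ps − 27) = 800.5 - 4.5Ps. Setting this equal to supply: 800.5 - 4.5Ps = -329 + 7Ps, so Ps = 2259/23.
Buyers pay Pb = 2259/23 − 27 = 1638/23; Q' = -329 + 7·(2259/23) = 8246/23.
The subsidy expands output by 8246/23 − 6545/23 = 1701/23 past the efficient level; on those units the gap between marginal cost and willingness to pay runs from 0 up to 27.
DWL = ½ × 27 × 1701/23 = 45927/46.

Deadweight loss = 45927/46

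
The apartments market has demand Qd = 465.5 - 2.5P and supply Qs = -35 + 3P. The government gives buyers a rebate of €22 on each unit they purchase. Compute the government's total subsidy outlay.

Pre-subsidy: 465.5 - 2.5P = -35 + 3P gives P* = 91, Q* = 238.
With the rebate, buyers effectively pay Pb = Ps − 22, where Ps is the price sellers receive.
Demand in terms of Ps becomes Qd = 465.5 − 2.5(Ps − 22) = 520.5 - 2.5Ps. Setting this equal to supply: 520.5 - 2.5Ps = -35 + 3Ps, so Ps = 101.
Buyers pay Pb = 101 − 22 = 79; Q' = -35 + 3·101 = 268.
Government outlay = subsidy × quantity = 22 × 268 = 5896.

Government cost = €5896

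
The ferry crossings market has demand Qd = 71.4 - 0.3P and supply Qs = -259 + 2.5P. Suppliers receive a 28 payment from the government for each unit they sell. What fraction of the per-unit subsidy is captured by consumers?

Pre-subsidy: 71.4 - 0.3P = -259 + 2.5P gives P* = 118, Q* = 36.
With the subsidy, sellers receive Ps = Pb + 28 for each unit, where Pb is the price buyers pay.
Supply in terms of Pb becomes Qs = -259 + 2.5(Pb + 28) = -189 + 2.5Pb. Setting this equal to demand: 71.4 - 0.3Pb = -189 + 2.5Pb, so Pb = 93.
Sellers receive Ps = 93 + 28 = 121; Q' = 71.4 − 0.3·93 = 43.5.
Buyers' price falls by P* − Pb = 118 − 93 = 25; sellers' price rises by Ps − P* = 121 − 118 = 3.
So consumers capture 25/28 = 25/28 of each unit of subsidy.

Consumer share = 25/28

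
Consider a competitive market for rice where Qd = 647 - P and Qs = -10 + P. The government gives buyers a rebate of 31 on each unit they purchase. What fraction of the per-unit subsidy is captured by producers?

Pre-subsidy: 647 - P = -10 + P gives P* = 328.5, Q* = 318.5.
With the rebate, buyers effectively pay Pb = Ps − 31, where Ps is the price sellers receive.
Demand in terms of Ps becomes Qd = 647 − 1(Ps − 31) = 678 - Ps. Setting this equal to supply: 678 - Ps = -10 + Ps, so Ps = 344.
Buyers pay Pb = 344 − 31 = 313; Q' = -10 + 1·344 = 334.
Buyers' price falls by P* − Pb = 328.5 − 313 = 15.5; sellers' price rises by Ps − P* = 344 − 328.5 = 15.5.
So producers capture 15.5/31 = 0.5 of each unit of subsidy.

Producer share = 0.5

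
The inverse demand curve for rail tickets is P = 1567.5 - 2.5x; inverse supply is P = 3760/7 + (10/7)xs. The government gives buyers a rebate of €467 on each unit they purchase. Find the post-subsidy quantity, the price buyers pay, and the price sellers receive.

Pre-subsidy: 1567.5 - 2.5x = 3760/7 + (10/7)x gives x* = 2885/11 and P* = 10030/11.
With the rebate, buyers effectively pay Pb = Ps − 467, where Ps is the price sellers receive.
On the curves, Pb = 1567.5 - 2.5x and Ps = 3760/7 + (10/7)x; the wedge Ps − Pb = 467 gives 3760/7 + (10/7)x − (1567.5 - 2.5x) = 467, so x' = 20963/55.
Then Pb = 1567.5 − 2.5·(20963/55) = 6761/11 and Ps = 3760/7 + (10/7)·(20963/55) = 11898/11.

x' = 20963/55; buyers pay 6761/11; sellers receive 11898/11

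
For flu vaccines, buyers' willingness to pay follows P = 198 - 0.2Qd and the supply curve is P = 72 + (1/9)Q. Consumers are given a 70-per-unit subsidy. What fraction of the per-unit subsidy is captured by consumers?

Consumer share = 9/14

Pre-subsidy: 198 - 0.2Q = 72 + (1/9)Q gives Q* = 405 and P* = 117.
With the rebate, buyers effectively pay Pb = Ps − 70, where Ps is the price sellers receive.
On the curves, Pb = 198 - 0.2Q and Ps = 72 + (1/9)Q; the wedge Ps − Pb = 70 gives 72 + (1/9)Q − (198 - 0.2Q) = 70, so Q' = 630.
Then Pb = 198 − 0.2·630 = 72 and Ps = 72 + (1/9)·630 = 142.
Buyers' price falls by P* − Pb = 117 − 72 = 45; sellers' price rises by Ps − P* = 142 − 117 = 25.
So consumers capture 45/70 = 9/14 of each unit of subsidy.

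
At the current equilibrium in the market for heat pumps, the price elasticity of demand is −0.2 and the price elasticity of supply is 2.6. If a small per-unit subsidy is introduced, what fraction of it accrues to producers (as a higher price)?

Producer share = 1/14

For a small subsidy around the equilibrium, the benefit split depends on the relative slopes, which at a point are proportional to the elasticities.
Buyer share = εs/(εs + |εd|) = 2.6/(2.6 + 0.2) = 13/14; seller share = |εd|/(εs + |εd|) = 1/14.
So producers capture 1/14 of the subsidy.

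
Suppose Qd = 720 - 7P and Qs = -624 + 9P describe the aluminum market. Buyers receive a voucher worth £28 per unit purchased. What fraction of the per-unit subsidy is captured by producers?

Producer share = 0.4375

Pre-subsidy: 720 - 7P = -624 + 9P gives P* = 84, Q* = 132.
With the rebate, buyers effectively pay Pb = Ps − 28, where Ps is the price sellers receive.
Demand in terms of Ps becomes Qd = 720 − 7(Ps − 28) = 916 - 7Ps. Setting this equal to supply: 916 - 7Ps = -624 + 9Ps, so Ps = 96.25.
Buyers pay Pb = 96.25 − 28 = 68.25; Q' = -624 + 9·96.25 = 242.25.
Buyers' price falls by P* − Pb = 84 − 68.25 = 15.75; sellers' price rises by Ps − P* = 96.25 − 84 = 12.25.
So producers capture 12.25/28 = 0.4375 of each unit of subsidy.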